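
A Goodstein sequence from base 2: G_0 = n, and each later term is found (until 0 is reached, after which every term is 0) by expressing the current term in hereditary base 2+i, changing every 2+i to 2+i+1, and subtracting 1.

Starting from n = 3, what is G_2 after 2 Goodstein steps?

3

i=0: 3 = 2 + 1 (b=2); 2→3: 3 + 1 = 4; 4−1 = 3
i=1: 3 = 3 (b=3); 3→4: 4 = 4; 4−1 = 3
i=2: 3 = 3 (b=4); 4→5: 3 = 3; 3−1 = 2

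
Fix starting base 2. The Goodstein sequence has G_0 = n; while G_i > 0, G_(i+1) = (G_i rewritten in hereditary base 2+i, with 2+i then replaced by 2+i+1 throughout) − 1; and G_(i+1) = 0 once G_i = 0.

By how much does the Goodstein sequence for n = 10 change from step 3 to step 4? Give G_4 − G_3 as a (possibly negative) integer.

264310

[0] 10 ≡ 2^(2 + 1) + 2 (base 2). Lift 3: 84. −1: 83.
[1] 83 ≡ 3^(3 + 1) + 2 (base 3). Lift 4: 1026. −1: 1025.
[2] 1025 ≡ 4^(4 + 1) + 1 (base 4). Lift 5: 15626. −1: 15625.
[3] 15625 ≡ 5^(5 + 1) (base 5). Lift 6: 279936. −1: 279935.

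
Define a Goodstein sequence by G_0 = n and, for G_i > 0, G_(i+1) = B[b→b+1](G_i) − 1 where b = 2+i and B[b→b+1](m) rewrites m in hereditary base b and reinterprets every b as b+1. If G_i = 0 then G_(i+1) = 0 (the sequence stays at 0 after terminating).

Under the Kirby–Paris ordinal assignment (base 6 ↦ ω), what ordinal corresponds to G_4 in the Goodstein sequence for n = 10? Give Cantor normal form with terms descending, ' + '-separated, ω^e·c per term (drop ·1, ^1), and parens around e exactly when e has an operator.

10 —HB2→ 2^(2 + 1) + 2 —bump→ 3^(3 + 1) + 3 = 84 —(−1)→ 83
83 —HB3→ 3^(3 + 1) + 2 —bump→ 4^(4 + 1) + 2 = 1026 —(−1)→ 1025
1025 —HB4→ 4^(4 + 1) + 1 —bump→ 5^(5 + 1) + 1 = 15626 —(−1)→ 15625
15625 —HB5→ 5^(5 + 1) —bump→ 6^(6 + 1) = 279936 —(−1)→ 279935
279935 —HB6→ 5·6^6 + 5·6^5 + 5·6^4 + 5·6^3 + 5·6^2 + 5·6 + 5 —bump→ 5·7^7 + 5·7^5 + 5·7^4 + 5·7^3 + 5·7^2 + 5·7 + 5 = 4215755 —(−1)→ 4215754

ω^ω·5 + ω^5·5 + ω^4·5 + ω^3·5 + ω^2·5 + ω·5 + 5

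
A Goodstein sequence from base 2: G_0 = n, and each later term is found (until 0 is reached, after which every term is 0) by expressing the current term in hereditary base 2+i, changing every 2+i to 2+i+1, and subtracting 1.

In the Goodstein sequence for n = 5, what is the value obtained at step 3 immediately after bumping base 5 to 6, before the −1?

G_0=5  [base 2] 2^2 + 1  →[2↦3]→  3^3 + 1 = 28  −1 ⇒ G_1=27
G_1=27  [base 3] 3^3  →[3↦4]→  4^4 = 256  −1 ⇒ G_2=255
G_2=255  [base 4] 3·4^3 + 3·4^2 + 3·4 + 3  →[4↦5]→  3·5^3 + 3·5^2 + 3·5 + 3 = 468  −1 ⇒ G_3=467
G_3=467  [base 5] 3·5^3 + 3·5^2 + 3·5 + 2  →[5↦6]→  3·6^3 + 3·6^2 + 3·6 + 2 = 776  −1 ⇒ G_4=775

776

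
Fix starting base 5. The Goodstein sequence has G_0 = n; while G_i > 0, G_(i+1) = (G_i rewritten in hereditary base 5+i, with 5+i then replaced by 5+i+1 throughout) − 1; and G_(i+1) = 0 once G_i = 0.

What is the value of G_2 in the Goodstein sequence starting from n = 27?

49

G_0 = 27. HB_5(27) = 5^2 + 2. Bump = 38. G_1 = 37.
G_1 = 37. HB_6(37) = 6^2 + 1. Bump = 50. G_2 = 49.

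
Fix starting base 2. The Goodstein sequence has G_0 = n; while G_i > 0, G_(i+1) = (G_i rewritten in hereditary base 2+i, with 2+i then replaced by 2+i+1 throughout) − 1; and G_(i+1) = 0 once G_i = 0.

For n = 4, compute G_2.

step 0: 4 = 2^2; sub 3 for 2: 3^3; = 27; G_1 = 27−1 = 26
step 1: 26 = 2·3^2 + 2·3 + 2; sub 4 for 3: 2·4^2 + 2·4 + 2; = 42; G_2 = 42−1 = 41
step 2: 41 = 2·4^2 + 2·4 + 1; sub 5 for 4: 2·5^2 + 2·5 + 1; = 61; G_3 = 61−1 = 60

41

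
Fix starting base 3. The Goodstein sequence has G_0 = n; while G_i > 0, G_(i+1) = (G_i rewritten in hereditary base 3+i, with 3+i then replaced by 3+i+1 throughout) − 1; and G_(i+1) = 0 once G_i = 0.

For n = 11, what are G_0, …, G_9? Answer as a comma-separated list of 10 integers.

11, 17, 25, 35, 39, 43, 47, 51, 55, 59

[0] 11 ≡ 3^2 + 2 (base 3). Lift 4: 18. −1: 17.
[1] 17 ≡ 4^2 + 1 (base 4). Lift 5: 26. −1: 25.
[2] 25 ≡ 5^2 (base 5). Lift 6: 36. −1: 35.
[3] 35 ≡ 5·6 + 5 (base 6). Lift 7: 40. −1: 39.
[4] 39 ≡ 5·7 + 4 (base 7). Lift 8: 44. −1: 43.
[5] 43 ≡ 5·8 + 3 (base 8). Lift 9: 48. −1: 47.
[6] 47 ≡ 5·9 + 2 (base 9). Lift 10: 52. −1: 51.
[7] 51 ≡ 5·10 + 1 (base 10). Lift 11: 56. −1: 55.
[8] 55 ≡ 5·11 (base 11). Lift 12: 60. −1: 59.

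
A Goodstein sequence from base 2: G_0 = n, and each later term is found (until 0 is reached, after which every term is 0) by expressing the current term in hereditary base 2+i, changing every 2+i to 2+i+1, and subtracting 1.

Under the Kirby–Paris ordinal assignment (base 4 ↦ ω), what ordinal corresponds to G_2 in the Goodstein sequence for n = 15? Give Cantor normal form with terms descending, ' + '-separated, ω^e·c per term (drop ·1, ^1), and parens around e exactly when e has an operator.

step 0: 15 = 2^(2 + 1) + 2^2 + 2 + 1; sub 3 for 2: 3^(3 + 1) + 3^3 + 3 + 1; = 112; G_1 = 112−1 = 111
step 1: 111 = 3^(3 + 1) + 3^3 + 3; sub 4 for 3: 4^(4 + 1) + 4^4 + 4; = 1284; G_2 = 1284−1 = 1283
step 2: 1283 = 4^(4 + 1) + 4^4 + 3; sub 5 for 4: 5^(5 + 1) + 5^5 + 3; = 18753; G_3 = 18753−1 = 18752

ω^(ω + 1) + ω^ω + 3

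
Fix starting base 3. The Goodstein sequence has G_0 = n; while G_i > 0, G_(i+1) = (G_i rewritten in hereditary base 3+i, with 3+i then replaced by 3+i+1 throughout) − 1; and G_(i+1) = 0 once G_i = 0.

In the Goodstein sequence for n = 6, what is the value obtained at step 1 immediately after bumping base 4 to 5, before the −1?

base 3: 6 = 2·3; at 4: 2·4 = 8; next = 7
base 4: 7 = 4 + 3; at 5: 5 + 3 = 8; next = 7

8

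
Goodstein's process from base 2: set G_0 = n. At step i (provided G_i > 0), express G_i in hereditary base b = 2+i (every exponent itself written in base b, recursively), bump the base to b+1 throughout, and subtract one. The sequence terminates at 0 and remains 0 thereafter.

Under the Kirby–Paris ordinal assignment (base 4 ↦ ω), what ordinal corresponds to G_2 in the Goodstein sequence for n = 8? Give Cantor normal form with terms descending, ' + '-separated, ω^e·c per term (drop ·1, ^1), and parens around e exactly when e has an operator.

G_0 = 8. HB_2(8) = 2^(2 + 1). Bump = 81. G_1 = 80.
G_1 = 80. HB_3(80) = 2·3^3 + 2·3^2 + 2·3 + 2. Bump = 554. G_2 = 553.

ω^ω·2 + ω^2·2 + ω·2 + 1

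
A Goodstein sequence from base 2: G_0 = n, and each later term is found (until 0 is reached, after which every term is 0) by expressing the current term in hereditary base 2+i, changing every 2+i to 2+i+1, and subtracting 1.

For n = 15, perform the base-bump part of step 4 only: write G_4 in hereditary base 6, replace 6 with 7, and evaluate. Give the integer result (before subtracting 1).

6588345

step 0: 15 = 2^(2 + 1) + 2^2 + 2 + 1; sub 3 for 2: 3^(3 + 1) + 3^3 + 3 + 1; = 112; G_1 = 112−1 = 111
step 1: 111 = 3^(3 + 1) + 3^3 + 3; sub 4 for 3: 4^(4 + 1) + 4^4 + 4; = 1284; G_2 = 1284−1 = 1283
step 2: 1283 = 4^(4 + 1) + 4^4 + 3; sub 5 for 4: 5^(5 + 1) + 5^5 + 3; = 18753; G_3 = 18753−1 = 18752
step 3: 18752 = 5^(5 + 1) + 5^5 + 2; sub 6 for 5: 6^(6 + 1) + 6^6 + 2; = 326594; G_4 = 326594−1 = 326593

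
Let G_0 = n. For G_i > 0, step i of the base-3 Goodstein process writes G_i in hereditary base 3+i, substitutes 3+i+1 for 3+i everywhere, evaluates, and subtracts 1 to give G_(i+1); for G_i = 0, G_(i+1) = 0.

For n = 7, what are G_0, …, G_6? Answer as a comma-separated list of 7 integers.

[0] 7 ≡ 2·3 + 1 (base 3). Lift 4: 9. −1: 8.
[1] 8 ≡ 2·4 (base 4). Lift 5: 10. −1: 9.
[2] 9 ≡ 5 + 4 (base 5). Lift 6: 10. −1: 9.
[3] 9 ≡ 6 + 3 (base 6). Lift 7: 10. −1: 9.
[4] 9 ≡ 7 + 2 (base 7). Lift 8: 10. −1: 9.
[5] 9 ≡ 8 + 1 (base 8). Lift 9: 10. −1: 9.

7, 8, 9, 9, 9, 9, 9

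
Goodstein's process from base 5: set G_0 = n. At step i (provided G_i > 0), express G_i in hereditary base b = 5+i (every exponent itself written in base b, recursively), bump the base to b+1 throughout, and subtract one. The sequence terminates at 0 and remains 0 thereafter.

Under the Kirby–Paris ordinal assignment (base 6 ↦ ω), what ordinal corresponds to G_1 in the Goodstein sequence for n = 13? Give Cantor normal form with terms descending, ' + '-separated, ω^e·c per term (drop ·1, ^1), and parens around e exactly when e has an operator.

ω·2 + 2

G_0 = 13. HB_5(13) = 2·5 + 3. Bump = 15. G_1 = 14.
G_1 = 14. HB_6(14) = 2·6 + 2. Bump = 16. G_2 = 15.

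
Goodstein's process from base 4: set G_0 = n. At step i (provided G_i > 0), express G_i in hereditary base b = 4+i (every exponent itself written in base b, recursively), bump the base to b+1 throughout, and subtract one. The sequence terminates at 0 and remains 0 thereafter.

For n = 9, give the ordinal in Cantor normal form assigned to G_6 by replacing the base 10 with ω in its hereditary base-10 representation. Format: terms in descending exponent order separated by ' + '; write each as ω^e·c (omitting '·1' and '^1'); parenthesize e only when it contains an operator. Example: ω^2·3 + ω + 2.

ω + 1

step 0: 9 = 2·4 + 1; sub 5 for 4: 2·5 + 1; = 11; G_1 = 11−1 = 10
step 1: 10 = 2·5; sub 6 for 5: 2·6; = 12; G_2 = 12−1 = 11
step 2: 11 = 6 + 5; sub 7 for 6: 7 + 5; = 12; G_3 = 12−1 = 11
step 3: 11 = 7 + 4; sub 8 for 7: 8 + 4; = 12; G_4 = 12−1 = 11
step 4: 11 = 8 + 3; sub 9 for 8: 9 + 3; = 12; G_5 = 12−1 = 11
step 5: 11 = 9 + 2; sub 10 for 9: 10 + 2; = 12; G_6 = 12−1 = 11
step 6: 11 = 10 + 1; sub 11 for 10: 11 + 1; = 12; G_7 = 12−1 = 11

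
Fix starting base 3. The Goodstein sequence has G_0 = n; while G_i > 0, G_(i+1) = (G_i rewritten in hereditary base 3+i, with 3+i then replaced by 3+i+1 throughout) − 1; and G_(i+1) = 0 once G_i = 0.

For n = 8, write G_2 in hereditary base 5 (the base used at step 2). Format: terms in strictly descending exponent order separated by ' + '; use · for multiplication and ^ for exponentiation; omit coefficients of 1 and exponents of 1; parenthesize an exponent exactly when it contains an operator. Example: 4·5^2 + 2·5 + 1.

2·5

i=0: 8 = 2·3 + 2 (b=3); 3→4: 2·4 + 2 = 10; 10−1 = 9
i=1: 9 = 2·4 + 1 (b=4); 4→5: 2·5 + 1 = 11; 11−1 = 10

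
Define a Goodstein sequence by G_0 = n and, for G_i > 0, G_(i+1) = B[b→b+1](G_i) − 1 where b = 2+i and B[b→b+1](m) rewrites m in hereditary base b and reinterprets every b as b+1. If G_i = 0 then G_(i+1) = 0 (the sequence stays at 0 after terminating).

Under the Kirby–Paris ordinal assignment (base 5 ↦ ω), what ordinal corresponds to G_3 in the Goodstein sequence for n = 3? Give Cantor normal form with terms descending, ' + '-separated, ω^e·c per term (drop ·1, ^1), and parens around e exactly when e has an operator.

2

[0] 3 ≡ 2 + 1 (base 2). Lift 3: 4. −1: 3.
[1] 3 ≡ 3 (base 3). Lift 4: 4. −1: 3.
[2] 3 ≡ 3 (base 4). Lift 5: 3. −1: 2.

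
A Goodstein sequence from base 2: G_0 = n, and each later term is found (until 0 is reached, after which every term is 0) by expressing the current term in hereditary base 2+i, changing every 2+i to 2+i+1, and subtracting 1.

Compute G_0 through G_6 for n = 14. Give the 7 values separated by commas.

14, 110, 1281, 18750, 326591, 5862840, 134404971

i=0: 14 = 2^(2 + 1) + 2^2 + 2 (b=2); 2→3: 3^(3 + 1) + 3^3 + 3 = 111; 111−1 = 110
i=1: 110 = 3^(3 + 1) + 3^3 + 2 (b=3); 3→4: 4^(4 + 1) + 4^4 + 2 = 1282; 1282−1 = 1281
i=2: 1281 = 4^(4 + 1) + 4^4 + 1 (b=4); 4→5: 5^(5 + 1) + 5^5 + 1 = 18751; 18751−1 = 18750
i=3: 18750 = 5^(5 + 1) + 5^5 (b=5); 5→6: 6^(6 + 1) + 6^6 = 326592; 326592−1 = 326591
i=4: 326591 = 6^(6 + 1) + 5·6^5 + 5·6^4 + 5·6^3 + 5·6^2 + 5·6 + 5 (b=6); 6→7: 7^(7 + 1) + 5·7^5 + 5·7^4 + 5·7^3 + 5·7^2 + 5·7 + 5 = 5862841; 5862841−1 = 5862840
i=5: 5862840 = 7^(7 + 1) + 5·7^5 + 5·7^4 + 5·7^3 + 5·7^2 + 5·7 + 4 (b=7); 7→8: 8^(8 + 1) + 5·8^5 + 5·8^4 + 5·8^3 + 5·8^2 + 5·8 + 4 = 134404972; 134404972−1 = 134404971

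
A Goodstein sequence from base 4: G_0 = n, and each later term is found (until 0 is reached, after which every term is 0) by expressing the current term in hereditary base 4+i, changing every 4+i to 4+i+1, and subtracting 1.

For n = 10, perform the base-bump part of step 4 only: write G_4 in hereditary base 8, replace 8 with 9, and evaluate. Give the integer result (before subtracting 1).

step 0: 10 = 2·4 + 2; sub 5 for 4: 2·5 + 2; = 12; G_1 = 12−1 = 11
step 1: 11 = 2·5 + 1; sub 6 for 5: 2·6 + 1; = 13; G_2 = 13−1 = 12
step 2: 12 = 2·6; sub 7 for 6: 2·7; = 14; G_3 = 14−1 = 13
step 3: 13 = 7 + 6; sub 8 for 7: 8 + 6; = 14; G_4 = 14−1 = 13
step 4: 13 = 8 + 5; sub 9 for 8: 9 + 5; = 14; G_5 = 14−1 = 13

14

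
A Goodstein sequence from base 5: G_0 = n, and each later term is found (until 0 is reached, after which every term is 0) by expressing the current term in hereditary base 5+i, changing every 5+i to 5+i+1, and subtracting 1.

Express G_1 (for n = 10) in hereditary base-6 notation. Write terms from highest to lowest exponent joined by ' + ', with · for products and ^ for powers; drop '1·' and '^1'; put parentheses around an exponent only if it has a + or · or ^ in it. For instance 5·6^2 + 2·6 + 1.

(0) 10|_5 = 2·5 ↦ 2·6|_6 = 12 ⇒ 11
(1) 11|_6 = 6 + 5 ↦ 7 + 5|_7 = 12 ⇒ 11

6 + 5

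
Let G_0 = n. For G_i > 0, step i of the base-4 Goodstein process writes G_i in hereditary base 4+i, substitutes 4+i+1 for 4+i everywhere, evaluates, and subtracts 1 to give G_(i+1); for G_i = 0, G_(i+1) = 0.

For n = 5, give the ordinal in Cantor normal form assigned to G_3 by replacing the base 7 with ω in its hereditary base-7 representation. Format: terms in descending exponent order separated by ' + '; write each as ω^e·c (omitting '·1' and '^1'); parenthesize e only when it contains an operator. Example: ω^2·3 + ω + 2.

G_0=5  [base 4] 4 + 1  →[4↦5]→  5 + 1 = 6  −1 ⇒ G_1=5
G_1=5  [base 5] 5  →[5↦6]→  6 = 6  −1 ⇒ G_2=5
G_2=5  [base 6] 5  →[6↦7]→  5 = 5  −1 ⇒ G_3=4
G_3=4  [base 7] 4  →[7↦8]→  4 = 4  −1 ⇒ G_4=3

4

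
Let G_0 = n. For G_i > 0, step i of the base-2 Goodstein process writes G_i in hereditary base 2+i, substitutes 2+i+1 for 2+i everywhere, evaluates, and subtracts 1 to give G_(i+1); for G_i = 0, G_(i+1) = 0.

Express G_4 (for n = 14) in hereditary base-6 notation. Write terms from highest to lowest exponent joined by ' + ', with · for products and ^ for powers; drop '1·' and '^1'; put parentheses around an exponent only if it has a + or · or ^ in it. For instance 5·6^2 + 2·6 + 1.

i=0: 14 = 2^(2 + 1) + 2^2 + 2 (b=2); 2→3: 3^(3 + 1) + 3^3 + 3 = 111; 111−1 = 110
i=1: 110 = 3^(3 + 1) + 3^3 + 2 (b=3); 3→4: 4^(4 + 1) + 4^4 + 2 = 1282; 1282−1 = 1281
i=2: 1281 = 4^(4 + 1) + 4^4 + 1 (b=4); 4→5: 5^(5 + 1) + 5^5 + 1 = 18751; 18751−1 = 18750
i=3: 18750 = 5^(5 + 1) + 5^5 (b=5); 5→6: 6^(6 + 1) + 6^6 = 326592; 326592−1 = 326591
i=4: 326591 = 6^(6 + 1) + 5·6^5 + 5·6^4 + 5·6^3 + 5·6^2 + 5·6 + 5 (b=6); 6→7: 7^(7 + 1) + 5·7^5 + 5·7^4 + 5·7^3 + 5·7^2 + 5·7 + 5 = 5862841; 5862841−1 = 5862840

6^(6 + 1) + 5·6^5 + 5·6^4 + 5·6^3 + 5·6^2 + 5·6 + 5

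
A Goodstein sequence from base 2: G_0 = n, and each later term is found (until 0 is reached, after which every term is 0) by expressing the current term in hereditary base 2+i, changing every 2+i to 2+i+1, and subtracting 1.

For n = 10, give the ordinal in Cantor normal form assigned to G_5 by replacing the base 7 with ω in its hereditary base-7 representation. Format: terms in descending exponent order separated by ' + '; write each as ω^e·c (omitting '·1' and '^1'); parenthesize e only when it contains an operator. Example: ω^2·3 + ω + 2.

ω^ω·5 + ω^5·5 + ω^4·5 + ω^3·5 + ω^2·5 + ω·5 + 4

i=0: 10 = 2^(2 + 1) + 2 (b=2); 2→3: 3^(3 + 1) + 3 = 84; 84−1 = 83
i=1: 83 = 3^(3 + 1) + 2 (b=3); 3→4: 4^(4 + 1) + 2 = 1026; 1026−1 = 1025
i=2: 1025 = 4^(4 + 1) + 1 (b=4); 4→5: 5^(5 + 1) + 1 = 15626; 15626−1 = 15625
i=3: 15625 = 5^(5 + 1) (b=5); 5→6: 6^(6 + 1) = 279936; 279936−1 = 279935
i=4: 279935 = 5·6^6 + 5·6^5 + 5·6^4 + 5·6^3 + 5·6^2 + 5·6 + 5 (b=6); 6→7: 5·7^7 + 5·7^5 + 5·7^4 + 5·7^3 + 5·7^2 + 5·7 + 5 = 4215755; 4215755−1 = 4215754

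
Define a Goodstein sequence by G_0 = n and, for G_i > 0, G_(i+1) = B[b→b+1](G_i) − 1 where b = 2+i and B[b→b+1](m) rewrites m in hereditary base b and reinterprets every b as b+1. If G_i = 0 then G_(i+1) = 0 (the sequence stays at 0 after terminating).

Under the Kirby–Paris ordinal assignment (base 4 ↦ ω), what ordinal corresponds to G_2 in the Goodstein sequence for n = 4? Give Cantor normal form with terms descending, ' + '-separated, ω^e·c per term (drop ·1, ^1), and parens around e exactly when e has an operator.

base 2: 4 = 2^2; at 3: 3^3 = 27; next = 26
base 3: 26 = 2·3^2 + 2·3 + 2; at 4: 2·4^2 + 2·4 + 2 = 42; next = 41
base 4: 41 = 2·4^2 + 2·4 + 1; at 5: 2·5^2 + 2·5 + 1 = 61; next = 60

ω^2·2 + ω·2 + 1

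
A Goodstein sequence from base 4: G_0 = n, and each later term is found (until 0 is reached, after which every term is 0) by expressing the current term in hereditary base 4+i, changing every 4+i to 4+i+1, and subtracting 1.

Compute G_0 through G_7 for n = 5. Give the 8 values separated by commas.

5, 5, 5, 4, 3, 2, 1, 0

step 0: 5 = 4 + 1; sub 5 for 4: 5 + 1; = 6; G_1 = 6−1 = 5
step 1: 5 = 5; sub 6 for 5: 6; = 6; G_2 = 6−1 = 5
step 2: 5 = 5; sub 7 for 6: 5; = 5; G_3 = 5−1 = 4
step 3: 4 = 4; sub 8 for 7: 4; = 4; G_4 = 4−1 = 3
step 4: 3 = 3; sub 9 for 8: 3; = 3; G_5 = 3−1 = 2
step 5: 2 = 2; sub 10 for 9: 2; = 2; G_6 = 2−1 = 1
step 6: 1 = 1; sub 11 for 10: 1; = 1; G_7 = 1−1 = 0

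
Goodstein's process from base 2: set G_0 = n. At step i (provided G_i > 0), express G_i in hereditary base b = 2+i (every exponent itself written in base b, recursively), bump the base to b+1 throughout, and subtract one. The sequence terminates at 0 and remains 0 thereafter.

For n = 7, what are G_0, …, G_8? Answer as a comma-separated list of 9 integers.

7, 30, 259, 3127, 46657, 823543, 16777215, 37665879, 77777775

(0) 7|_2 = 2^2 + 2 + 1 ↦ 3^3 + 3 + 1|_3 = 31 ⇒ 30
(1) 30|_3 = 3^3 + 3 ↦ 4^4 + 4|_4 = 260 ⇒ 259
(2) 259|_4 = 4^4 + 3 ↦ 5^5 + 3|_5 = 3128 ⇒ 3127
(3) 3127|_5 = 5^5 + 2 ↦ 6^6 + 2|_6 = 46658 ⇒ 46657
(4) 46657|_6 = 6^6 + 1 ↦ 7^7 + 1|_7 = 823544 ⇒ 823543
(5) 823543|_7 = 7^7 ↦ 8^8|_8 = 16777216 ⇒ 16777215
(6) 16777215|_8 = 7·8^7 + 7·8^6 + 7·8^5 + 7·8^4 + 7·8^3 + 7·8^2 + 7·8 + 7 ↦ 7·9^7 + 7·9^6 + 7·9^5 + 7·9^4 + 7·9^3 + 7·9^2 + 7·9 + 7|_9 = 37665880 ⇒ 37665879
(7) 37665879|_9 = 7·9^7 + 7·9^6 + 7·9^5 + 7·9^4 + 7·9^3 + 7·9^2 + 7·9 + 6 ↦ 7·10^7 + 7·10^6 + 7·10^5 + 7·10^4 + 7·10^3 + 7·10^2 + 7·10 + 6|_10 = 77777776 ⇒ 77777775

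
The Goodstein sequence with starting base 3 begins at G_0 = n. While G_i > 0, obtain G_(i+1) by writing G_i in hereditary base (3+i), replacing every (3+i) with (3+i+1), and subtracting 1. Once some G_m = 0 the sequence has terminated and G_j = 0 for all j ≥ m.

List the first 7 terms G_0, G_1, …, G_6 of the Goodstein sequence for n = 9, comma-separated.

step 0: 9 = 3^2; sub 4 for 3: 4^2; = 16; G_1 = 16−1 = 15
step 1: 15 = 3·4 + 3; sub 5 for 4: 3·5 + 3; = 18; G_2 = 18−1 = 17
step 2: 17 = 3·5 + 2; sub 6 for 5: 3·6 + 2; = 20; G_3 = 20−1 = 19
step 3: 19 = 3·6 + 1; sub 7 for 6: 3·7 + 1; = 22; G_4 = 22−1 = 21
step 4: 21 = 3·7; sub 8 for 7: 3·8; = 24; G_5 = 24−1 = 23
step 5: 23 = 2·8 + 7; sub 9 for 8: 2·9 + 7; = 25; G_6 = 25−1 = 24

9, 15, 17, 19, 21, 23, 24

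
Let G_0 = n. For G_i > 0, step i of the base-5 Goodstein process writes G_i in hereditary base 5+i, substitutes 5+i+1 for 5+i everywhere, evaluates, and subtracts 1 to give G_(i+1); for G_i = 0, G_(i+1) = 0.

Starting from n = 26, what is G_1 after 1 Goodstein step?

36

[0] 26 ≡ 5^2 + 1 (base 5). Lift 6: 37. −1: 36.
[1] 36 ≡ 6^2 (base 6). Lift 7: 49. −1: 48.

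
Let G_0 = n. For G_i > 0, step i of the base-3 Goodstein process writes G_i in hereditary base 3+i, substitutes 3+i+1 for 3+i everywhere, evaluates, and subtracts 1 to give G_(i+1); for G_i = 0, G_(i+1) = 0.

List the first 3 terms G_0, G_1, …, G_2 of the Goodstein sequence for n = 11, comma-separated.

11, 17, 25

G_0=11  [base 3] 3^2 + 2  →[3↦4]→  4^2 + 2 = 18  −1 ⇒ G_1=17
G_1=17  [base 4] 4^2 + 1  →[4↦5]→  5^2 + 1 = 26  −1 ⇒ G_2=25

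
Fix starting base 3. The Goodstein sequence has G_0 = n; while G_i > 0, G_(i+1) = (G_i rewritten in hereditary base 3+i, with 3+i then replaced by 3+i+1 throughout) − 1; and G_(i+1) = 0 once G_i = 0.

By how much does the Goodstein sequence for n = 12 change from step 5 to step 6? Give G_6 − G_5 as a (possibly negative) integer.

step 0: 12 = 3^2 + 3; sub 4 for 3: 4^2 + 4; = 20; G_1 = 20−1 = 19
step 1: 19 = 4^2 + 3; sub 5 for 4: 5^2 + 3; = 28; G_2 = 28−1 = 27
step 2: 27 = 5^2 + 2; sub 6 for 5: 6^2 + 2; = 38; G_3 = 38−1 = 37
step 3: 37 = 6^2 + 1; sub 7 for 6: 7^2 + 1; = 50; G_4 = 50−1 = 49
step 4: 49 = 7^2; sub 8 for 7: 8^2; = 64; G_5 = 64−1 = 63
step 5: 63 = 7·8 + 7; sub 9 for 8: 7·9 + 7; = 70; G_6 = 70−1 = 69

6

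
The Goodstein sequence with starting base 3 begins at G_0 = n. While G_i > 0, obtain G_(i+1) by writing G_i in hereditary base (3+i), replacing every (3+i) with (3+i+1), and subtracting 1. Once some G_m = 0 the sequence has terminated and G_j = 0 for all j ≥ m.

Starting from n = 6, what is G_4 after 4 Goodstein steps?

6 —HB3→ 2·3 —bump→ 2·4 = 8 —(−1)→ 7
7 —HB4→ 4 + 3 —bump→ 5 + 3 = 8 —(−1)→ 7
7 —HB5→ 5 + 2 —bump→ 6 + 2 = 8 —(−1)→ 7
7 —HB6→ 6 + 1 —bump→ 7 + 1 = 8 —(−1)→ 7
7 —HB7→ 7 —bump→ 8 = 8 —(−1)→ 7

7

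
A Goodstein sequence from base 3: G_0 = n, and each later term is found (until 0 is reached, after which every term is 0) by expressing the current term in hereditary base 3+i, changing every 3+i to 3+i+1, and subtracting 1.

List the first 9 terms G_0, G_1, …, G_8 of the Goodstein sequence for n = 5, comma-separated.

5, 5, 5, 5, 4, 3, 2, 1, 0

G_0 = 5. HB_3(5) = 3 + 2. Bump = 6. G_1 = 5.
G_1 = 5. HB_4(5) = 4 + 1. Bump = 6. G_2 = 5.
G_2 = 5. HB_5(5) = 5. Bump = 6. G_3 = 5.
G_3 = 5. HB_6(5) = 5. Bump = 5. G_4 = 4.
G_4 = 4. HB_7(4) = 4. Bump = 4. G_5 = 3.
G_5 = 3. HB_8(3) = 3. Bump = 3. G_6 = 2.
G_6 = 2. HB_9(2) = 2. Bump = 2. G_7 = 1.
G_7 = 1. HB_10(1) = 1. Bump = 1. G_8 = 0.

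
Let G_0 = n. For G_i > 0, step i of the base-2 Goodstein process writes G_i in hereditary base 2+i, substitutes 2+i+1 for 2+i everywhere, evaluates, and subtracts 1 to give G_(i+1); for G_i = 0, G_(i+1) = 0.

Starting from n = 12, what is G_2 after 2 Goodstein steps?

1065

G_0 = 12. HB_2(12) = 2^(2 + 1) + 2^2. Bump = 108. G_1 = 107.
G_1 = 107. HB_3(107) = 3^(3 + 1) + 2·3^2 + 2·3 + 2. Bump = 1066. G_2 = 1065.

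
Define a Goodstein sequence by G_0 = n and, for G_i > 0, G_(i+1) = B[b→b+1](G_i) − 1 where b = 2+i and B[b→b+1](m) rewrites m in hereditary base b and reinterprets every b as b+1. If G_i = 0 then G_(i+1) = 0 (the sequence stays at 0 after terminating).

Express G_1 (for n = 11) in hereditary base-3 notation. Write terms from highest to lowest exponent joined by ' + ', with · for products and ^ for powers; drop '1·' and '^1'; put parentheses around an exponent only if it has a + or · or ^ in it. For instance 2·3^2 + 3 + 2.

[0] 11 ≡ 2^(2 + 1) + 2 + 1 (base 2). Lift 3: 85. −1: 84.
[1] 84 ≡ 3^(3 + 1) + 3 (base 3). Lift 4: 1028. −1: 1027.

3^(3 + 1) + 3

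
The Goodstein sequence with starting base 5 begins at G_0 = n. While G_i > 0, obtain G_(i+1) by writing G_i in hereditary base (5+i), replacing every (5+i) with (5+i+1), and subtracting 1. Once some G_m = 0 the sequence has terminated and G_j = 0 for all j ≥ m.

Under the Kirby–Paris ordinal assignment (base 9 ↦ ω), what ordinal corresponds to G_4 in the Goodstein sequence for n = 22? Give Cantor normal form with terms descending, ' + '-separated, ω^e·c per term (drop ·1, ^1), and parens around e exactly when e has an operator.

base 5: 22 = 4·5 + 2; at 6: 4·6 + 2 = 26; next = 25
base 6: 25 = 4·6 + 1; at 7: 4·7 + 1 = 29; next = 28
base 7: 28 = 4·7; at 8: 4·8 = 32; next = 31
base 8: 31 = 3·8 + 7; at 9: 3·9 + 7 = 34; next = 33
base 9: 33 = 3·9 + 6; at 10: 3·10 + 6 = 36; next = 35

ω·3 + 6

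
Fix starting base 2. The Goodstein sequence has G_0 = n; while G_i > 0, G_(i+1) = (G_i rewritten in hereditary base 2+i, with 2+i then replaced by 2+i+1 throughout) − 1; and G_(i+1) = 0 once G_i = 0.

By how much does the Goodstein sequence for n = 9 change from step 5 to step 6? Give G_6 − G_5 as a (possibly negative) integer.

base 2: 9 = 2^(2 + 1) + 1; at 3: 3^(3 + 1) + 1 = 82; next = 81
base 3: 81 = 3^(3 + 1); at 4: 4^(4 + 1) = 1024; next = 1023
base 4: 1023 = 3·4^4 + 3·4^3 + 3·4^2 + 3·4 + 3; at 5: 3·5^5 + 3·5^3 + 3·5^2 + 3·5 + 3 = 9843; next = 9842
base 5: 9842 = 3·5^5 + 3·5^3 + 3·5^2 + 3·5 + 2; at 6: 3·6^6 + 3·6^3 + 3·6^2 + 3·6 + 2 = 140744; next = 140743
base 6: 140743 = 3·6^6 + 3·6^3 + 3·6^2 + 3·6 + 1; at 7: 3·7^7 + 3·7^3 + 3·7^2 + 3·7 + 1 = 2471827; next = 2471826
base 7: 2471826 = 3·7^7 + 3·7^3 + 3·7^2 + 3·7; at 8: 3·8^8 + 3·8^3 + 3·8^2 + 3·8 = 50333400; next = 50333399

47861573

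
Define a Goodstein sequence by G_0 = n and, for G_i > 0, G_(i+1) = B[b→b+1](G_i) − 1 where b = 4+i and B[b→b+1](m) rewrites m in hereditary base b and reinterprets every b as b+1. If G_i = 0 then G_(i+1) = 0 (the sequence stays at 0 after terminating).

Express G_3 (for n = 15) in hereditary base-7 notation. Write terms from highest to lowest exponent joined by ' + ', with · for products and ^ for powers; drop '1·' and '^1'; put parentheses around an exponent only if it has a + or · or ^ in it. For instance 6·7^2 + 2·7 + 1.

G_0=15  [base 4] 3·4 + 3  →[4↦5]→  3·5 + 3 = 18  −1 ⇒ G_1=17
G_1=17  [base 5] 3·5 + 2  →[5↦6]→  3·6 + 2 = 20  −1 ⇒ G_2=19
G_2=19  [base 6] 3·6 + 1  →[6↦7]→  3·7 + 1 = 22  −1 ⇒ G_3=21

3·7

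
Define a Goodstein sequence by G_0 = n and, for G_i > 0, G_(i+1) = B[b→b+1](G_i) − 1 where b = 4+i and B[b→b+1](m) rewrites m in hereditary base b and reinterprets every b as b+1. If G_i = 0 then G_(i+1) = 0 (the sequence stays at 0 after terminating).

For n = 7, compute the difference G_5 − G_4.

base 4: 7 = 4 + 3; at 5: 5 + 3 = 8; next = 7
base 5: 7 = 5 + 2; at 6: 6 + 2 = 8; next = 7
base 6: 7 = 6 + 1; at 7: 7 + 1 = 8; next = 7
base 7: 7 = 7; at 8: 8 = 8; next = 7
base 8: 7 = 7; at 9: 7 = 7; next = 6

-1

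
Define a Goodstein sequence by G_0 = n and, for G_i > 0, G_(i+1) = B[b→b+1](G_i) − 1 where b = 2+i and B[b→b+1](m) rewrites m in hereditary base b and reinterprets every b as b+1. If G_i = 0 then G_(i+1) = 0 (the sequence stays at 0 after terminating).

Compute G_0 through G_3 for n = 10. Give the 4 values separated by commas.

G_0 = 10. HB_2(10) = 2^(2 + 1) + 2. Bump = 84. G_1 = 83.
G_1 = 83. HB_3(83) = 3^(3 + 1) + 2. Bump = 1026. G_2 = 1025.
G_2 = 1025. HB_4(1025) = 4^(4 + 1) + 1. Bump = 15626. G_3 = 15625.

10, 83, 1025, 15625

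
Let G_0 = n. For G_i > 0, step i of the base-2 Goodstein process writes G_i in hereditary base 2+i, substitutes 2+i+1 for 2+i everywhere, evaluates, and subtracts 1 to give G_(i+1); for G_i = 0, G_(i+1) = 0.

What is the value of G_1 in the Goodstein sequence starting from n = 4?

26

i=0: 4 = 2^2 (b=2); 2→3: 3^3 = 27; 27−1 = 26
i=1: 26 = 2·3^2 + 2·3 + 2 (b=3); 3→4: 2·4^2 + 2·4 + 2 = 42; 42−1 = 41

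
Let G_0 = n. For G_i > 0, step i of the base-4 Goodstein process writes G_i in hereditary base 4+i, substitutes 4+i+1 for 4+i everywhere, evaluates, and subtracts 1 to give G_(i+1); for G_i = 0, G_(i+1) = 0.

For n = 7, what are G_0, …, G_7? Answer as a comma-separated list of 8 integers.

G_0=7  [base 4] 4 + 3  →[4↦5]→  5 + 3 = 8  −1 ⇒ G_1=7
G_1=7  [base 5] 5 + 2  →[5↦6]→  6 + 2 = 8  −1 ⇒ G_2=7
G_2=7  [base 6] 6 + 1  →[6↦7]→  7 + 1 = 8  −1 ⇒ G_3=7
G_3=7  [base 7] 7  →[7↦8]→  8 = 8  −1 ⇒ G_4=7
G_4=7  [base 8] 7  →[8↦9]→  7 = 7  −1 ⇒ G_5=6
G_5=6  [base 9] 6  →[9↦10]→  6 = 6  −1 ⇒ G_6=5
G_6=5  [base 10] 5  →[10↦11]→  5 = 5  −1 ⇒ G_7=4

7, 7, 7, 7, 7, 6, 5, 4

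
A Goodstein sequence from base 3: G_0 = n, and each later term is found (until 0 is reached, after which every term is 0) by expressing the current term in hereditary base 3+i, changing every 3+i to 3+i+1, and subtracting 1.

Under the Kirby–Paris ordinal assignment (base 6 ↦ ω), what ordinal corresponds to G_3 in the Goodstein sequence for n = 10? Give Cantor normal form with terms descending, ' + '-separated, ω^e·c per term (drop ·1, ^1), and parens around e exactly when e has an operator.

10 —HB3→ 3^2 + 1 —bump→ 4^2 + 1 = 17 —(−1)→ 16
16 —HB4→ 4^2 —bump→ 5^2 = 25 —(−1)→ 24
24 —HB5→ 4·5 + 4 —bump→ 4·6 + 4 = 28 —(−1)→ 27
27 —HB6→ 4·6 + 3 —bump→ 4·7 + 3 = 31 —(−1)→ 30

ω·4 + 3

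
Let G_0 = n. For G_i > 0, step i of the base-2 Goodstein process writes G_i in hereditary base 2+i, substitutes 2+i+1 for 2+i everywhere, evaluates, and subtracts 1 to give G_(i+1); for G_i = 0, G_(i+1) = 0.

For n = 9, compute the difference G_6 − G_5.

47861573

9 —HB2→ 2^(2 + 1) + 1 —bump→ 3^(3 + 1) + 1 = 82 —(−1)→ 81
81 —HB3→ 3^(3 + 1) —bump→ 4^(4 + 1) = 1024 —(−1)→ 1023
1023 —HB4→ 3·4^4 + 3·4^3 + 3·4^2 + 3·4 + 3 —bump→ 3·5^5 + 3·5^3 + 3·5^2 + 3·5 + 3 = 9843 —(−1)→ 9842
9842 —HB5→ 3·5^5 + 3·5^3 + 3·5^2 + 3·5 + 2 —bump→ 3·6^6 + 3·6^3 + 3·6^2 + 3·6 + 2 = 140744 —(−1)→ 140743
140743 —HB6→ 3·6^6 + 3·6^3 + 3·6^2 + 3·6 + 1 —bump→ 3·7^7 + 3·7^3 + 3·7^2 + 3·7 + 1 = 2471827 —(−1)→ 2471826
2471826 —HB7→ 3·7^7 + 3·7^3 + 3·7^2 + 3·7 —bump→ 3·8^8 + 3·8^3 + 3·8^2 + 3·8 = 50333400 —(−1)→ 50333399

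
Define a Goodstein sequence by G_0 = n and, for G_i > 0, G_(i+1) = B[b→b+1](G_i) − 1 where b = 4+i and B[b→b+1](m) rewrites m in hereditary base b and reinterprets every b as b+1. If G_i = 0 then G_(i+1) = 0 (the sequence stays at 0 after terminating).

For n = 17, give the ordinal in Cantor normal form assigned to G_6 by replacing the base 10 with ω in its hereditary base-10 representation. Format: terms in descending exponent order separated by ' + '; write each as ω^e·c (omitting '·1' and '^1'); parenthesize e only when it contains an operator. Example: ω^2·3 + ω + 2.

ω·5 + 1

[0] 17 ≡ 4^2 + 1 (base 4). Lift 5: 26. −1: 25.
[1] 25 ≡ 5^2 (base 5). Lift 6: 36. −1: 35.
[2] 35 ≡ 5·6 + 5 (base 6). Lift 7: 40. −1: 39.
[3] 39 ≡ 5·7 + 4 (base 7). Lift 8: 44. −1: 43.
[4] 43 ≡ 5·8 + 3 (base 8). Lift 9: 48. −1: 47.
[5] 47 ≡ 5·9 + 2 (base 9). Lift 10: 52. −1: 51.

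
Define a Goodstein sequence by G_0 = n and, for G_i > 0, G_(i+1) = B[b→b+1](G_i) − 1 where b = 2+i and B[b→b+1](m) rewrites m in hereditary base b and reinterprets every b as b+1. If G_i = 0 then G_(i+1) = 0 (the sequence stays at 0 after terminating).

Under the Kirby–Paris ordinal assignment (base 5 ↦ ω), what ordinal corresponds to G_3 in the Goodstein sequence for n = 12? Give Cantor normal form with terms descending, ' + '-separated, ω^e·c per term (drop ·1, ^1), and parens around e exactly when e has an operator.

ω^(ω + 1) + ω^2·2 + ω·2

G_0 = 12. HB_2(12) = 2^(2 + 1) + 2^2. Bump = 108. G_1 = 107.
G_1 = 107. HB_3(107) = 3^(3 + 1) + 2·3^2 + 2·3 + 2. Bump = 1066. G_2 = 1065.
G_2 = 1065. HB_4(1065) = 4^(4 + 1) + 2·4^2 + 2·4 + 1. Bump = 15686. G_3 = 15685.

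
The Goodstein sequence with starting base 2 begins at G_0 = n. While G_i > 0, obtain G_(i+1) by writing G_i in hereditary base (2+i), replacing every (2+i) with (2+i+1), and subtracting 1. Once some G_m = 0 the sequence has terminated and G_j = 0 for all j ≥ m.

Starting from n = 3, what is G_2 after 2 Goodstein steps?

G_0 = 3. HB_2(3) = 2 + 1. Bump = 4. G_1 = 3.
G_1 = 3. HB_3(3) = 3. Bump = 4. G_2 = 3.
G_2 = 3. HB_4(3) = 3. Bump = 3. G_3 = 2.

3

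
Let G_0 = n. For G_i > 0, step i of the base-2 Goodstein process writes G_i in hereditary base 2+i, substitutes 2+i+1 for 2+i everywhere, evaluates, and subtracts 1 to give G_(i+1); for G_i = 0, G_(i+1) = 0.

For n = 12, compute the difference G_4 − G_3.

264334

G_0=12  [base 2] 2^(2 + 1) + 2^2  →[2↦3]→  3^(3 + 1) + 3^3 = 108  −1 ⇒ G_1=107
G_1=107  [base 3] 3^(3 + 1) + 2·3^2 + 2·3 + 2  →[3↦4]→  4^(4 + 1) + 2·4^2 + 2·4 + 2 = 1066  −1 ⇒ G_2=1065
G_2=1065  [base 4] 4^(4 + 1) + 2·4^2 + 2·4 + 1  →[4↦5]→  5^(5 + 1) + 2·5^2 + 2·5 + 1 = 15686  −1 ⇒ G_3=15685
G_3=15685  [base 5] 5^(5 + 1) + 2·5^2 + 2·5  →[5↦6]→  6^(6 + 1) + 2·6^2 + 2·6 = 280020  −1 ⇒ G_4=280019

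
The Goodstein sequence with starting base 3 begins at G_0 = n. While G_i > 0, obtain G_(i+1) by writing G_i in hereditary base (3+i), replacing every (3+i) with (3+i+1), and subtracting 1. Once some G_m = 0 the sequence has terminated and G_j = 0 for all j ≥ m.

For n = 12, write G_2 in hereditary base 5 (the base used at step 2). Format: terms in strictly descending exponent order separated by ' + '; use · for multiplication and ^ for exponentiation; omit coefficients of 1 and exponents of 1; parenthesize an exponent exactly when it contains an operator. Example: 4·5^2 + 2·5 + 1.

(0) 12|_3 = 3^2 + 3 ↦ 4^2 + 4|_4 = 20 ⇒ 19
(1) 19|_4 = 4^2 + 3 ↦ 5^2 + 3|_5 = 28 ⇒ 27
(2) 27|_5 = 5^2 + 2 ↦ 6^2 + 2|_6 = 38 ⇒ 37

5^2 + 2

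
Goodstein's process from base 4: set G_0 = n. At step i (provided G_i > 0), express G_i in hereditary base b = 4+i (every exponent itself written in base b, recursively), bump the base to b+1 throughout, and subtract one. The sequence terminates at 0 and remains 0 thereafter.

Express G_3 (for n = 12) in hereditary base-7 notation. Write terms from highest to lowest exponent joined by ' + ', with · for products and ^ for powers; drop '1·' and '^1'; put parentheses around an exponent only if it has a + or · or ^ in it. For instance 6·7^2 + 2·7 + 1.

12 —HB4→ 3·4 —bump→ 3·5 = 15 —(−1)→ 14
14 —HB5→ 2·5 + 4 —bump→ 2·6 + 4 = 16 —(−1)→ 15
15 —HB6→ 2·6 + 3 —bump→ 2·7 + 3 = 17 —(−1)→ 16
16 —HB7→ 2·7 + 2 —bump→ 2·8 + 2 = 18 —(−1)→ 17

2·7 + 2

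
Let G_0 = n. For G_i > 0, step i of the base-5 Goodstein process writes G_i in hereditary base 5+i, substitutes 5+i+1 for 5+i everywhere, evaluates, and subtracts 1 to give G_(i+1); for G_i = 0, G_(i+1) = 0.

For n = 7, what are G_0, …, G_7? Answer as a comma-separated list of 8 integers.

7, 7, 7, 7, 6, 5, 4, 3

base 5: 7 = 5 + 2; at 6: 6 + 2 = 8; next = 7
base 6: 7 = 6 + 1; at 7: 7 + 1 = 8; next = 7
base 7: 7 = 7; at 8: 8 = 8; next = 7
base 8: 7 = 7; at 9: 7 = 7; next = 6
base 9: 6 = 6; at 10: 6 = 6; next = 5
base 10: 5 = 5; at 11: 5 = 5; next = 4
base 11: 4 = 4; at 12: 4 = 4; next = 3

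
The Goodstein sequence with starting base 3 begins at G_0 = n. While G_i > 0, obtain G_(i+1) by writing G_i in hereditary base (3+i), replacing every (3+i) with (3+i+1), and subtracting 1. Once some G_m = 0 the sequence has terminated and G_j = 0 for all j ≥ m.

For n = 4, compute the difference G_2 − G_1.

0

(0) 4|_3 = 3 + 1 ↦ 4 + 1|_4 = 5 ⇒ 4
(1) 4|_4 = 4 ↦ 5|_5 = 5 ⇒ 4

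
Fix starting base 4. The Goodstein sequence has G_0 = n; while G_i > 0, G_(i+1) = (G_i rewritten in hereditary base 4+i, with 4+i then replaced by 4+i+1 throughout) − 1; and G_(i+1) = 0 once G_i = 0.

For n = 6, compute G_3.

step 0: 6 = 4 + 2; sub 5 for 4: 5 + 2; = 7; G_1 = 7−1 = 6
step 1: 6 = 5 + 1; sub 6 for 5: 6 + 1; = 7; G_2 = 7−1 = 6
step 2: 6 = 6; sub 7 for 6: 7; = 7; G_3 = 7−1 = 6
step 3: 6 = 6; sub 8 for 7: 6; = 6; G_4 = 6−1 = 5

6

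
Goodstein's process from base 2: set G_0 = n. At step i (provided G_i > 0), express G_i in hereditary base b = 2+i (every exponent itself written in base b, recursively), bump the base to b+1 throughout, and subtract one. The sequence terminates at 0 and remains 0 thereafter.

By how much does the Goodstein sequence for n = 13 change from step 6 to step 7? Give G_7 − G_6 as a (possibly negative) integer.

(0) 13|_2 = 2^(2 + 1) + 2^2 + 1 ↦ 3^(3 + 1) + 3^3 + 1|_3 = 109 ⇒ 108
(1) 108|_3 = 3^(3 + 1) + 3^3 ↦ 4^(4 + 1) + 4^4|_4 = 1280 ⇒ 1279
(2) 1279|_4 = 4^(4 + 1) + 3·4^3 + 3·4^2 + 3·4 + 3 ↦ 5^(5 + 1) + 3·5^3 + 3·5^2 + 3·5 + 3|_5 = 16093 ⇒ 16092
(3) 16092|_5 = 5^(5 + 1) + 3·5^3 + 3·5^2 + 3·5 + 2 ↦ 6^(6 + 1) + 3·6^3 + 3·6^2 + 3·6 + 2|_6 = 280712 ⇒ 280711
(4) 280711|_6 = 6^(6 + 1) + 3·6^3 + 3·6^2 + 3·6 + 1 ↦ 7^(7 + 1) + 3·7^3 + 3·7^2 + 3·7 + 1|_7 = 5765999 ⇒ 5765998
(5) 5765998|_7 = 7^(7 + 1) + 3·7^3 + 3·7^2 + 3·7 ↦ 8^(8 + 1) + 3·8^3 + 3·8^2 + 3·8|_8 = 134219480 ⇒ 134219479
(6) 134219479|_8 = 8^(8 + 1) + 3·8^3 + 3·8^2 + 2·8 + 7 ↦ 9^(9 + 1) + 3·9^3 + 3·9^2 + 2·9 + 7|_9 = 3486786856 ⇒ 3486786855

3352567376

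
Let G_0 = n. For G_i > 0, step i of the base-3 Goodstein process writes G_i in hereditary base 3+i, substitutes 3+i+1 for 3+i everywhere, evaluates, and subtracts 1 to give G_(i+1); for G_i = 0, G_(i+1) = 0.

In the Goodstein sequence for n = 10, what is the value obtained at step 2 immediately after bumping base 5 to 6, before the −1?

28

(0) 10|_3 = 3^2 + 1 ↦ 4^2 + 1|_4 = 17 ⇒ 16
(1) 16|_4 = 4^2 ↦ 5^2|_5 = 25 ⇒ 24
(2) 24|_5 = 4·5 + 4 ↦ 4·6 + 4|_6 = 28 ⇒ 27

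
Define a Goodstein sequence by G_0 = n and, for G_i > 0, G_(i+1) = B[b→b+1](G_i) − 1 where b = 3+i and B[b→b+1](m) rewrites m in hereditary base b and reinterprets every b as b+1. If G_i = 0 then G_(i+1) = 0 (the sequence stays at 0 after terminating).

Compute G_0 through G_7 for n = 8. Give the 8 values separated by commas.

8, 9, 10, 11, 11, 11, 11, 11

step 0: 8 = 2·3 + 2; sub 4 for 3: 2·4 + 2; = 10; G_1 = 10−1 = 9
step 1: 9 = 2·4 + 1; sub 5 for 4: 2·5 + 1; = 11; G_2 = 11−1 = 10
step 2: 10 = 2·5; sub 6 for 5: 2·6; = 12; G_3 = 12−1 = 11
step 3: 11 = 6 + 5; sub 7 for 6: 7 + 5; = 12; G_4 = 12−1 = 11
step 4: 11 = 7 + 4; sub 8 for 7: 8 + 4; = 12; G_5 = 12−1 = 11
step 5: 11 = 8 + 3; sub 9 for 8: 9 + 3; = 12; G_6 = 12−1 = 11
step 6: 11 = 9 + 2; sub 10 for 9: 10 + 2; = 12; G_7 = 12−1 = 11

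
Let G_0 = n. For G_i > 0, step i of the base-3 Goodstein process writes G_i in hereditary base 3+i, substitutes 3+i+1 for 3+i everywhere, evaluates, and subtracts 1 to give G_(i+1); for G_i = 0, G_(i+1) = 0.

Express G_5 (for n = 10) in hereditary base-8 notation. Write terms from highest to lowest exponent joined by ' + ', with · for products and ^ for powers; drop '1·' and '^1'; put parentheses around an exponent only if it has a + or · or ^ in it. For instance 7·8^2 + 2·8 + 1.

i=0: 10 = 3^2 + 1 (b=3); 3→4: 4^2 + 1 = 17; 17−1 = 16
i=1: 16 = 4^2 (b=4); 4→5: 5^2 = 25; 25−1 = 24
i=2: 24 = 4·5 + 4 (b=5); 5→6: 4·6 + 4 = 28; 28−1 = 27
i=3: 27 = 4·6 + 3 (b=6); 6→7: 4·7 + 3 = 31; 31−1 = 30
i=4: 30 = 4·7 + 2 (b=7); 7→8: 4·8 + 2 = 34; 34−1 = 33
i=5: 33 = 4·8 + 1 (b=8); 8→9: 4·9 + 1 = 37; 37−1 = 36

4·8 + 1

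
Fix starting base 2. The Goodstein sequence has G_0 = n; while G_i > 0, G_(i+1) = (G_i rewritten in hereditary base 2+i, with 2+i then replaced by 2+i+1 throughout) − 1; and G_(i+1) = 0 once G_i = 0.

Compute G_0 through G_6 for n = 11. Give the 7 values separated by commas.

G_0 = 11. HB_2(11) = 2^(2 + 1) + 2 + 1. Bump = 85. G_1 = 84.
G_1 = 84. HB_3(84) = 3^(3 + 1) + 3. Bump = 1028. G_2 = 1027.
G_2 = 1027. HB_4(1027) = 4^(4 + 1) + 3. Bump = 15628. G_3 = 15627.
G_3 = 15627. HB_5(15627) = 5^(5 + 1) + 2. Bump = 279938. G_4 = 279937.
G_4 = 279937. HB_6(279937) = 6^(6 + 1) + 1. Bump = 5764802. G_5 = 5764801.
G_5 = 5764801. HB_7(5764801) = 7^(7 + 1). Bump = 134217728. G_6 = 134217727.

11, 84, 1027, 15627, 279937, 5764801, 134217727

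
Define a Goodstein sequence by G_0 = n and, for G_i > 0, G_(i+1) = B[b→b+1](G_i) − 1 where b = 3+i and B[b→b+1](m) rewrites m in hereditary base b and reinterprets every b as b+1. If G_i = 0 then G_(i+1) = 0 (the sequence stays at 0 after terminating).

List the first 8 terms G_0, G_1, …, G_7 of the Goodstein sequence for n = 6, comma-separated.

6, 7, 7, 7, 7, 7, 6, 5

[0] 6 ≡ 2·3 (base 3). Lift 4: 8. −1: 7.
[1] 7 ≡ 4 + 3 (base 4). Lift 5: 8. −1: 7.
[2] 7 ≡ 5 + 2 (base 5). Lift 6: 8. −1: 7.
[3] 7 ≡ 6 + 1 (base 6). Lift 7: 8. −1: 7.
[4] 7 ≡ 7 (base 7). Lift 8: 8. −1: 7.
[5] 7 ≡ 7 (base 8). Lift 9: 7. −1: 6.
[6] 6 ≡ 6 (base 9). Lift 10: 6. −1: 5.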